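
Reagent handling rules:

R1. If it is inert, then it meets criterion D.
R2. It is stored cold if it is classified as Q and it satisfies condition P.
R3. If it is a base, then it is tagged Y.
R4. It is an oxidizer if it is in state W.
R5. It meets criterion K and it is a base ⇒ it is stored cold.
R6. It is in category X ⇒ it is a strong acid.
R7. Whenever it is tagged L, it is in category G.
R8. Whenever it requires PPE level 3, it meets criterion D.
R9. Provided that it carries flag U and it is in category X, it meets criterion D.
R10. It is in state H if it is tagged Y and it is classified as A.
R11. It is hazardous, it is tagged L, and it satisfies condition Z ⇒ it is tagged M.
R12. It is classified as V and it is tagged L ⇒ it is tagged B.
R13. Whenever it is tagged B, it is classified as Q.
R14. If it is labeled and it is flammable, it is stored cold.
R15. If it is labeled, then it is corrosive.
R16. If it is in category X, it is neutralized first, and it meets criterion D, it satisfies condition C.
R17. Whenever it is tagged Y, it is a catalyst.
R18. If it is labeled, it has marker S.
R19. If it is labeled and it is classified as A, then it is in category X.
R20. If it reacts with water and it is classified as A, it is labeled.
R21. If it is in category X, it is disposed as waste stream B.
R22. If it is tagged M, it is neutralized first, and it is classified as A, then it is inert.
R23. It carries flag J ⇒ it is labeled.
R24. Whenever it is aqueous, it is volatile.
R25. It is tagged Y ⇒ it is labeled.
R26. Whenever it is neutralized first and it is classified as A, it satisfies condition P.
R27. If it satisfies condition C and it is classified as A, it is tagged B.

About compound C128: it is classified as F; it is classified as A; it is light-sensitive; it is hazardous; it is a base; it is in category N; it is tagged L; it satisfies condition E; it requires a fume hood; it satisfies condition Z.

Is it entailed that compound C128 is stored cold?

No

Forward chaining from the given facts derives: is tagged Y, is in category G, is in state H, is tagged M, is a catalyst, is labeled, is corrosive, has marker S, is in category X, is disposed as waste stream B, is a strong acid.
Rules concluding "it is stored cold": R2 needs "it is classified as Q"; R5 needs "it meets criterion K"; R14 needs "it is flammable" — none of these are established.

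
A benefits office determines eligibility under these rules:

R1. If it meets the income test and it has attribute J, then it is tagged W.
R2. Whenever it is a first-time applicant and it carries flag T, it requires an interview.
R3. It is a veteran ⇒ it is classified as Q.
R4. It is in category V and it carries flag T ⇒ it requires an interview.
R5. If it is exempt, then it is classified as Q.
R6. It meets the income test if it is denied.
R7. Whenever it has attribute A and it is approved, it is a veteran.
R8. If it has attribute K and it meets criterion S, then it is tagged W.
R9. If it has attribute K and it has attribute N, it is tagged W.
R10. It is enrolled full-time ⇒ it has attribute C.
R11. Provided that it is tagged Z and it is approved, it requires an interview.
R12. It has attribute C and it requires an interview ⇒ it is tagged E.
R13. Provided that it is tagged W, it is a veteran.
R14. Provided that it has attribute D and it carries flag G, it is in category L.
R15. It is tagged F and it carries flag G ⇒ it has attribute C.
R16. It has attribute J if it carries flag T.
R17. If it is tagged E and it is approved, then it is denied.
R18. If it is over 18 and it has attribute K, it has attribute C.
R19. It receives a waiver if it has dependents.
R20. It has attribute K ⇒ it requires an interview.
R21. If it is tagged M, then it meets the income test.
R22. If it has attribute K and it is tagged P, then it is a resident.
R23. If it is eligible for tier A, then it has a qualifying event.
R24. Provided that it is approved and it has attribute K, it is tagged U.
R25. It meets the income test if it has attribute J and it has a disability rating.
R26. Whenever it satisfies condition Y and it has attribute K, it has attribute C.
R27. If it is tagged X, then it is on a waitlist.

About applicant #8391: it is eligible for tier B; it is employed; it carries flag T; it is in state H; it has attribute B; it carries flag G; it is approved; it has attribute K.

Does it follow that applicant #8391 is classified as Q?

Forward chaining from the given facts derives: has attribute J, requires an interview, is tagged U.
Rules concluding "it is classified as Q": R3 needs "it is a veteran"; R5 needs "it is exempt" — none of these are established.

No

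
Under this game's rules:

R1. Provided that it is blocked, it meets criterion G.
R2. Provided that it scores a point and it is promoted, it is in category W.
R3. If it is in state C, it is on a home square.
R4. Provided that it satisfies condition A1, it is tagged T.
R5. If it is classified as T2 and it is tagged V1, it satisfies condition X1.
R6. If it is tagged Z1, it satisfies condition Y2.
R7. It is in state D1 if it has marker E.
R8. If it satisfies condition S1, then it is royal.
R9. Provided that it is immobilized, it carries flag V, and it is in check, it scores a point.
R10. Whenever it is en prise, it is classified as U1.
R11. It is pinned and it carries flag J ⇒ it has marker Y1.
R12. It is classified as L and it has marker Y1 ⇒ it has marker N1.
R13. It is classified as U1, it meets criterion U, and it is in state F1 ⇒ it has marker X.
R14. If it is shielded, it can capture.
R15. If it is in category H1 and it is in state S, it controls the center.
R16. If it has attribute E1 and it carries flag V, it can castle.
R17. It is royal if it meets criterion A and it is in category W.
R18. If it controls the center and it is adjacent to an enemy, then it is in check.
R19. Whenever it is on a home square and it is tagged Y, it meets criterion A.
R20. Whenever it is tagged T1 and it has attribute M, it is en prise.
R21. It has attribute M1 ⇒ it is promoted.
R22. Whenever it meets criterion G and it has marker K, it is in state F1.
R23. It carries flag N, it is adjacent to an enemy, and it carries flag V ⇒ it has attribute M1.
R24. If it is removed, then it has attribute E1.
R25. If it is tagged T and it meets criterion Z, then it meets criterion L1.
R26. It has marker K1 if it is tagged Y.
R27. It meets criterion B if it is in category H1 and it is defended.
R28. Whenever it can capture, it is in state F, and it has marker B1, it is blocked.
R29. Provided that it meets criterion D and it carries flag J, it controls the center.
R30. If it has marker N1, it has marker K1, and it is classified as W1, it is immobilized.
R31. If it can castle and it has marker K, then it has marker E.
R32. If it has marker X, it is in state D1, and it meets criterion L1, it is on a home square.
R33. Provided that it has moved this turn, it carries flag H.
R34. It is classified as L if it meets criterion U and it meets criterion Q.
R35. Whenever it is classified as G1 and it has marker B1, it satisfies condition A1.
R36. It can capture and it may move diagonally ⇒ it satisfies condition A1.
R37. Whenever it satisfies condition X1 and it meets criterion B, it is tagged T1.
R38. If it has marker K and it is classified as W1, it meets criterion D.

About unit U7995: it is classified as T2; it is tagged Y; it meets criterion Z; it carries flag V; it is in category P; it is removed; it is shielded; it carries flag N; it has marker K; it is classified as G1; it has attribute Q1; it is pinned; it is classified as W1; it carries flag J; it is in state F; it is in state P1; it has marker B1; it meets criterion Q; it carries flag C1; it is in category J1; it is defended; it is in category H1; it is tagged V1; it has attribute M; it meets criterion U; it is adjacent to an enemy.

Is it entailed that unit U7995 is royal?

By R5 (it is classified as T2, it is tagged V1): it satisfies condition X1.
By R11 (it is pinned, it carries flag J): it has marker Y1.
By R14 (it is shielded): it can capture.
By R23 (it carries flag N, it is adjacent to an enemy, it carries flag V): it has attribute M1.
By R24 (it is removed): it has attribute E1.
By R26 (it is tagged Y): it has marker K1.
By R27 (it is in category H1, it is defended): it meets criterion B.
By R28 (it can capture, it is in state F, it has marker B1): it is blocked.
By R34 (it meets criterion U, it meets criterion Q): it is classified as L.
By R35 (it is classified as G1, it has marker B1): it satisfies condition A1.
By R37 (it satisfies condition X1, it meets criterion B): it is tagged T1.
By R38 (it has marker K, it is classified as W1): it meets criterion D.
By R1 (it is blocked): it meets criterion G.
By R4 (it satisfies condition A1): it is tagged T.
By R12 (it is classified as L, it has marker Y1): it has marker N1.
By R16 (it has attribute E1, it carries flag V): it can castle.
By R20 (it is tagged T1, it has attribute M): it is en prise.
By R21 (it has attribute M1): it is promoted.
By R22 (it meets criterion G, it has marker K): it is in state F1.
By R25 (it is tagged T, it meets criterion Z): it meets criterion L1.
By R29 (it meets criterion D, it carries flag J): it controls the center.
By R30 (it has marker N1, it has marker K1, it is classified as W1): it is immobilized.
By R31 (it can castle, it has marker K): it has marker E.
By R7 (it has marker E): it is in state D1.
By R10 (it is en prise): it is classified as U1.
By R13 (it is classified as U1, it meets criterion U, it is in state F1): it has marker X.
By R18 (it controls the center, it is adjacent to an enemy): it is in check.
By R32 (it has marker X, it is in state D1, it meets criterion L1): it is on a home square.
By R9 (it is immobilized, it carries flag V, it is in check): it scores a point.
By R19 (it is on a home square, it is tagged Y): it meets criterion A.
By R2 (it scores a point, it is promoted): it is in category W.
By R17 (it meets criterion A, it is in category W): it is royal.

Yes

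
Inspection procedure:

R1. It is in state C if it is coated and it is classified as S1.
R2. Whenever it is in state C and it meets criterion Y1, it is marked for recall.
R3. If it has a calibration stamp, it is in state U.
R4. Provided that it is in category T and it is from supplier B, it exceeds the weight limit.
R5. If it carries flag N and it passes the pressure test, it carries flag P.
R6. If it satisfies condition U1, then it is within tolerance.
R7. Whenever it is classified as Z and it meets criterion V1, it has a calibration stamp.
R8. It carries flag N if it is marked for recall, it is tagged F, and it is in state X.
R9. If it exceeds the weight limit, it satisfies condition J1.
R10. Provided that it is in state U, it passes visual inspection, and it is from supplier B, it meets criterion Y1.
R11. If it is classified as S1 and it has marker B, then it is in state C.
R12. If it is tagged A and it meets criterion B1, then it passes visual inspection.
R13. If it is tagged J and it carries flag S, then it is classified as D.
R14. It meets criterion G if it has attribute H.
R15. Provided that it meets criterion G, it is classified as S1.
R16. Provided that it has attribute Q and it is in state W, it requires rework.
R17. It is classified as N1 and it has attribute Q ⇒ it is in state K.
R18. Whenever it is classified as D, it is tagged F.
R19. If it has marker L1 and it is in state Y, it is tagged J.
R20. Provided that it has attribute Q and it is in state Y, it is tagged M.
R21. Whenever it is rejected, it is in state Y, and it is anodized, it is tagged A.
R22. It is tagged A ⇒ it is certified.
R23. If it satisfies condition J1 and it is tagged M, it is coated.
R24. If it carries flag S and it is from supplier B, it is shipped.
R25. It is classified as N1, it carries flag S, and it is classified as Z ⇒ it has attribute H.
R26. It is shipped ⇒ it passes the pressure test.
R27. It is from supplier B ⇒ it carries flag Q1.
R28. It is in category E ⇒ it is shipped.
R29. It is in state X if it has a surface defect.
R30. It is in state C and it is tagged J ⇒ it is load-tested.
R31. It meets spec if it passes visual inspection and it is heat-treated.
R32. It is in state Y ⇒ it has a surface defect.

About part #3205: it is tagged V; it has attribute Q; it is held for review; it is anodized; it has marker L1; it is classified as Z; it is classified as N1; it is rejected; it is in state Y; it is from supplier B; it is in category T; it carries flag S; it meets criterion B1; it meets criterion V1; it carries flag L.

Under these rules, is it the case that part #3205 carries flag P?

Yes

By R4 (it is in category T, it is from supplier B): it exceeds the weight limit.
By R7 (it is classified as Z, it meets criterion V1): it has a calibration stamp.
By R9 (it exceeds the weight limit): it satisfies condition J1.
By R19 (it has marker L1, it is in state Y): it is tagged J.
By R20 (it has attribute Q, it is in state Y): it is tagged M.
By R21 (it is rejected, it is in state Y, it is anodized): it is tagged A.
By R23 (it satisfies condition J1, it is tagged M): it is coated.
By R24 (it carries flag S, it is from supplier B): it is shipped.
By R25 (it is classified as N1, it carries flag S, it is classified as Z): it has attribute H.
By R26 (it is shipped): it passes the pressure test.
By R32 (it is in state Y): it has a surface defect.
By R3 (it has a calibration stamp): it is in state U.
By R12 (it is tagged A, it meets criterion B1): it passes visual inspection.
By R13 (it is tagged J, it carries flag S): it is classified as D.
By R14 (it has attribute H): it meets criterion G.
By R15 (it meets criterion G): it is classified as S1.
By R18 (it is classified as D): it is tagged F.
By R29 (it has a surface defect): it is in state X.
By R1 (it is coated, it is classified as S1): it is in state C.
By R10 (it is in state U, it passes visual inspection, it is from supplier B): it meets criterion Y1.
By R2 (it is in state C, it meets criterion Y1): it is marked for recall.
By R8 (it is marked for recall, it is tagged F, it is in state X): it carries flag N.
By R5 (it carries flag N, it passes the pressure test): it carries flag P.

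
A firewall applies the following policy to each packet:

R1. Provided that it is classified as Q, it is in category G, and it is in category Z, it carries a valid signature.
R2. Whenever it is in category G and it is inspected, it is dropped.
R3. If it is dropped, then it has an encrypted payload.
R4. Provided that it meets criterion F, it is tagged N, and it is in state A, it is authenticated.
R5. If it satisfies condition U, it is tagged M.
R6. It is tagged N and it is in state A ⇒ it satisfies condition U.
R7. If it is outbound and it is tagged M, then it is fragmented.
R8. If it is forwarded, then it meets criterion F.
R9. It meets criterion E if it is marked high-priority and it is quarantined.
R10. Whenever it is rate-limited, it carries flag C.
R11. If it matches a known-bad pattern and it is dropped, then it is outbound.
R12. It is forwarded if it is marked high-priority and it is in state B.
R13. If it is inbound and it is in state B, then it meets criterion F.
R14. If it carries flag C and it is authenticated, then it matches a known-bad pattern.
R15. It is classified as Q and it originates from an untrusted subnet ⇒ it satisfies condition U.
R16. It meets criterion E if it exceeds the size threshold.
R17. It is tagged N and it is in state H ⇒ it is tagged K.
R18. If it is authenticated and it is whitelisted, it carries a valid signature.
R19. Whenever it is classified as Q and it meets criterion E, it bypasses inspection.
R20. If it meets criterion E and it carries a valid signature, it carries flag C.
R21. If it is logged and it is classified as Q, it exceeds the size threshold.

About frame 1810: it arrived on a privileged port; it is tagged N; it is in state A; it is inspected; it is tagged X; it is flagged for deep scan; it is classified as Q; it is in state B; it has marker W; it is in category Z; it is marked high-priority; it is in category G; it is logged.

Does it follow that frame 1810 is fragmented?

By R1 (it is classified as Q, it is in category G, it is in category Z): it carries a valid signature.
By R2 (it is in category G, it is inspected): it is dropped.
By R6 (it is tagged N, it is in state A): it satisfies condition U.
By R12 (it is marked high-priority, it is in state B): it is forwarded.
By R21 (it is logged, it is classified as Q): it exceeds the size threshold.
By R5 (it satisfies condition U): it is tagged M.
By R8 (it is forwarded): it meets criterion F.
By R16 (it exceeds the size threshold): it meets criterion E.
By R20 (it meets criterion E, it carries a valid signature): it carries flag C.
By R4 (it meets criterion F, it is tagged N, it is in state A): it is authenticated.
By R14 (it carries flag C, it is authenticated): it matches a known-bad pattern.
By R11 (it matches a known-bad pattern, it is dropped): it is outbound.
By R7 (it is outbound, it is tagged M): it is fragmented.

Yes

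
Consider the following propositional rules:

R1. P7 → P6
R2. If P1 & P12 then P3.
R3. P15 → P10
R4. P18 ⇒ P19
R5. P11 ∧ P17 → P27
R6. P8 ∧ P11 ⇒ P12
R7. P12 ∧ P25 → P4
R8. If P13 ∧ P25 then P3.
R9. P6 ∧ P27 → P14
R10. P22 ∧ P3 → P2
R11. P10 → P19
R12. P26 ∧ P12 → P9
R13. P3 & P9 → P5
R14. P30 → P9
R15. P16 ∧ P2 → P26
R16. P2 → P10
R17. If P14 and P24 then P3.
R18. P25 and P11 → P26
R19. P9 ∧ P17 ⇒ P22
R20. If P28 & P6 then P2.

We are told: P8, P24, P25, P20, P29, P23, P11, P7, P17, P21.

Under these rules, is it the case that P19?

P6  (by R1: P7)
P27  (by R5: P11, P17)
P12  (by R6: P8, P11)
P14  (by R9: P6, P27)
P3  (by R17: P14, P24)
P26  (by R18: P25, P11)
P9  (by R12: P26, P12)
P22  (by R19: P9, P17)
P2  (by R10: P22, P3)
P10  (by R16: P2)
P19  (by R11: P10)

Yes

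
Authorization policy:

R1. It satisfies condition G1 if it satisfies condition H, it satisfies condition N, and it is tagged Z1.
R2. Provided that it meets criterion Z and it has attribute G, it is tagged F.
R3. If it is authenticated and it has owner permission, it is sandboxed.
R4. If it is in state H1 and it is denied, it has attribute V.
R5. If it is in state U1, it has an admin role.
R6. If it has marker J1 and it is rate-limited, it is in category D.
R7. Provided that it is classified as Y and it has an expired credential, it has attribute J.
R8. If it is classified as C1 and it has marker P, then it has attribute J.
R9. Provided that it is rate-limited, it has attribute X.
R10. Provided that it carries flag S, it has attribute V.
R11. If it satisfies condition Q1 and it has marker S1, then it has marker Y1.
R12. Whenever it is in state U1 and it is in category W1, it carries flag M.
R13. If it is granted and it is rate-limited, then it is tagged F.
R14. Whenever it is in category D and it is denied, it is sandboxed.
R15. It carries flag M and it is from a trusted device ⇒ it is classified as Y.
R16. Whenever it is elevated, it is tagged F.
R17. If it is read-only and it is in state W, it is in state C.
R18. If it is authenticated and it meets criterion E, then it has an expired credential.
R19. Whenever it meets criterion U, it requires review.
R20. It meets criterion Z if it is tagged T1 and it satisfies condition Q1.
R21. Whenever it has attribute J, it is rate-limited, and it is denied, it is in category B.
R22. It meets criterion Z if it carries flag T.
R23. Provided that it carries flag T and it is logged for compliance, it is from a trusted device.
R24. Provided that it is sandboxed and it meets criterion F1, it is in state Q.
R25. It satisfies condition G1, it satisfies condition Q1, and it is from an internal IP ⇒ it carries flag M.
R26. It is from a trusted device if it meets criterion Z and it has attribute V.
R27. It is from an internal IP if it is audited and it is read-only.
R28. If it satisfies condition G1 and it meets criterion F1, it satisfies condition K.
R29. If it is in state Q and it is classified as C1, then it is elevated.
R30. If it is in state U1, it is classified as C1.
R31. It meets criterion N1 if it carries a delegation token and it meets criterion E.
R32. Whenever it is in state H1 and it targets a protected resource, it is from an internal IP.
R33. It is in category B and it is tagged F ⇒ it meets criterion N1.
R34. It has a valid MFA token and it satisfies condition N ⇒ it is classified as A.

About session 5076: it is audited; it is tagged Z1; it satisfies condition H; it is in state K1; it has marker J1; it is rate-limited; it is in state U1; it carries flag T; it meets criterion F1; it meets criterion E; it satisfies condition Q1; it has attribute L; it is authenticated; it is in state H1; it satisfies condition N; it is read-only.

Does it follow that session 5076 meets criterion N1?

No

Forward chaining from the given facts derives: satisfies condition G1, has an admin role, is in category D, has attribute X, has an expired credential, meets criterion Z, is from an internal IP, satisfies condition K, is classified as C1, carries flag M.
Rules concluding "it meets criterion N1": R31 needs "it carries a delegation token"; R33 needs "it is in category B" — none of these are established.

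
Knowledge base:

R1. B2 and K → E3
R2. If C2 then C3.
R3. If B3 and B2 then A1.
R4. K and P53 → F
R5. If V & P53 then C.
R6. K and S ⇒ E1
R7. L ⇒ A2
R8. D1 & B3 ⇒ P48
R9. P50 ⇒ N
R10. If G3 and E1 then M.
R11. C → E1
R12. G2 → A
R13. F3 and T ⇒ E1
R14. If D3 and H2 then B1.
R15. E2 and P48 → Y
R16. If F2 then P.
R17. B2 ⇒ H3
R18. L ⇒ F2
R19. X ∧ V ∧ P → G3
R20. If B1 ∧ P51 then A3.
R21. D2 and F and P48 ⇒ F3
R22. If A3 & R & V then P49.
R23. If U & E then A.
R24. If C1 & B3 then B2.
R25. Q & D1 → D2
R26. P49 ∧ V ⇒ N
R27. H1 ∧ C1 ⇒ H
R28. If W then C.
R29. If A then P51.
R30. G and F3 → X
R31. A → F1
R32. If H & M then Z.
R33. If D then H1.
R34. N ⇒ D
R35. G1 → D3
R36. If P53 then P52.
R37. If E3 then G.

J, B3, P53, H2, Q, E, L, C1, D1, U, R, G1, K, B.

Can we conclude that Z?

Forward chaining from the given facts derives: F, A2, P48, F2, A, B2, D2, P51, F1, D3, P52, E3, A1, B1, P, H3, A3, F3, G, X.
The only rule concluding Z is R32, which needs H; that is never established.

No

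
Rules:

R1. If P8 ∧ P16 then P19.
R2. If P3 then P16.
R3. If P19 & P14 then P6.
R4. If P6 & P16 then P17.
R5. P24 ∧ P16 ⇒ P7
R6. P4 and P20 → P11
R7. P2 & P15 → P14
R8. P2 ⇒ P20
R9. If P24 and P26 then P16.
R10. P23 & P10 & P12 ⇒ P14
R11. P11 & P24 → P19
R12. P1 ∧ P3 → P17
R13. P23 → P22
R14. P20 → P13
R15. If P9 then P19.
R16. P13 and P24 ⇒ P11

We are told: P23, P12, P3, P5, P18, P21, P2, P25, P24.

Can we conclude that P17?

Forward chaining from the given facts derives: P16, P7, P20, P22, P13, P11, P19.
Rules concluding P17: R4 needs P6; R12 needs P1 — none of these are established.

No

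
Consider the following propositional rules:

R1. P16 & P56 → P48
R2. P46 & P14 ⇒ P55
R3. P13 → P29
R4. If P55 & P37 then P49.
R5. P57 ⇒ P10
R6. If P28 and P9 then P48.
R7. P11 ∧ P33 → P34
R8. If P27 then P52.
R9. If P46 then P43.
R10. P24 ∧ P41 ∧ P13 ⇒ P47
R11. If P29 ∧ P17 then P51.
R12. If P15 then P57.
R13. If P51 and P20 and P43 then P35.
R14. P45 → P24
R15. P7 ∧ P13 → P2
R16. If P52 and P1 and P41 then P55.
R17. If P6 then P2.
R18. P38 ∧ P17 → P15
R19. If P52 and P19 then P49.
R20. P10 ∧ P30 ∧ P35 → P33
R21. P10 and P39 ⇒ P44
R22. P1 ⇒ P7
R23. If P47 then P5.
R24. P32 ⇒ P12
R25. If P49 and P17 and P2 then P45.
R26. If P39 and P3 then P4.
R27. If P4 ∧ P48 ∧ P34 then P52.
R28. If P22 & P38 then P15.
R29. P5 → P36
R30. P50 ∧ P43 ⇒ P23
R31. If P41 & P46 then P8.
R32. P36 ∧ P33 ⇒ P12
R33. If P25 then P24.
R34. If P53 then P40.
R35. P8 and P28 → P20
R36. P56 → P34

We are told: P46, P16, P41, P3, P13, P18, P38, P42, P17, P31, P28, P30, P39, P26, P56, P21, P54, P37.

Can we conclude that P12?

Forward chaining from the given facts derives: P48, P29, P43, P51, P15, P4, P8, P20, P34, P57, P35, P52, P10, P33, P44.
Rules concluding P12: R24 needs P32; R32 needs P36 — none of these are established.

No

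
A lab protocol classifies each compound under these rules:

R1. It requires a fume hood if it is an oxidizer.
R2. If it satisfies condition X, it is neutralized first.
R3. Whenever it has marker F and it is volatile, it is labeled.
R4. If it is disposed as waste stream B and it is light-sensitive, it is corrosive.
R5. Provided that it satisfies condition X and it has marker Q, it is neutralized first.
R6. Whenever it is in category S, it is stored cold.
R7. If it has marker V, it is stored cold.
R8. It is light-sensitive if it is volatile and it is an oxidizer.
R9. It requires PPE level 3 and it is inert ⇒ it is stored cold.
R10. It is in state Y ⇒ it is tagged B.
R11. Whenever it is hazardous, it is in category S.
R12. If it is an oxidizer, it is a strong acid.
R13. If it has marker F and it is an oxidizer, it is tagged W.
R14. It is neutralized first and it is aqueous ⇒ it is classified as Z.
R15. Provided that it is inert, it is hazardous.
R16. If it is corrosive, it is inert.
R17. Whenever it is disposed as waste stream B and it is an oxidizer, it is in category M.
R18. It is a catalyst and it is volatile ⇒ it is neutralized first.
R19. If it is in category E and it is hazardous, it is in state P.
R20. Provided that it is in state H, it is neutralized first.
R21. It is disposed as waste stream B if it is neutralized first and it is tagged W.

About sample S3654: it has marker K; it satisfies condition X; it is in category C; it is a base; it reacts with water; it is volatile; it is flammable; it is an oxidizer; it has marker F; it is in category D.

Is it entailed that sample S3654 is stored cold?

Yes

By R2 (it satisfies condition X): it is neutralized first.
By R8 (it is volatile, it is an oxidizer): it is light-sensitive.
By R13 (it has marker F, it is an oxidizer): it is tagged W.
By R21 (it is neutralized first, it is tagged W): it is disposed as waste stream B.
By R4 (it is disposed as waste stream B, it is light-sensitive): it is corrosive.
By R16 (it is corrosive): it is inert.
By R15 (it is inert): it is hazardous.
By R11 (it is hazardous): it is in category S.
By R6 (it is in category S): it is stored cold.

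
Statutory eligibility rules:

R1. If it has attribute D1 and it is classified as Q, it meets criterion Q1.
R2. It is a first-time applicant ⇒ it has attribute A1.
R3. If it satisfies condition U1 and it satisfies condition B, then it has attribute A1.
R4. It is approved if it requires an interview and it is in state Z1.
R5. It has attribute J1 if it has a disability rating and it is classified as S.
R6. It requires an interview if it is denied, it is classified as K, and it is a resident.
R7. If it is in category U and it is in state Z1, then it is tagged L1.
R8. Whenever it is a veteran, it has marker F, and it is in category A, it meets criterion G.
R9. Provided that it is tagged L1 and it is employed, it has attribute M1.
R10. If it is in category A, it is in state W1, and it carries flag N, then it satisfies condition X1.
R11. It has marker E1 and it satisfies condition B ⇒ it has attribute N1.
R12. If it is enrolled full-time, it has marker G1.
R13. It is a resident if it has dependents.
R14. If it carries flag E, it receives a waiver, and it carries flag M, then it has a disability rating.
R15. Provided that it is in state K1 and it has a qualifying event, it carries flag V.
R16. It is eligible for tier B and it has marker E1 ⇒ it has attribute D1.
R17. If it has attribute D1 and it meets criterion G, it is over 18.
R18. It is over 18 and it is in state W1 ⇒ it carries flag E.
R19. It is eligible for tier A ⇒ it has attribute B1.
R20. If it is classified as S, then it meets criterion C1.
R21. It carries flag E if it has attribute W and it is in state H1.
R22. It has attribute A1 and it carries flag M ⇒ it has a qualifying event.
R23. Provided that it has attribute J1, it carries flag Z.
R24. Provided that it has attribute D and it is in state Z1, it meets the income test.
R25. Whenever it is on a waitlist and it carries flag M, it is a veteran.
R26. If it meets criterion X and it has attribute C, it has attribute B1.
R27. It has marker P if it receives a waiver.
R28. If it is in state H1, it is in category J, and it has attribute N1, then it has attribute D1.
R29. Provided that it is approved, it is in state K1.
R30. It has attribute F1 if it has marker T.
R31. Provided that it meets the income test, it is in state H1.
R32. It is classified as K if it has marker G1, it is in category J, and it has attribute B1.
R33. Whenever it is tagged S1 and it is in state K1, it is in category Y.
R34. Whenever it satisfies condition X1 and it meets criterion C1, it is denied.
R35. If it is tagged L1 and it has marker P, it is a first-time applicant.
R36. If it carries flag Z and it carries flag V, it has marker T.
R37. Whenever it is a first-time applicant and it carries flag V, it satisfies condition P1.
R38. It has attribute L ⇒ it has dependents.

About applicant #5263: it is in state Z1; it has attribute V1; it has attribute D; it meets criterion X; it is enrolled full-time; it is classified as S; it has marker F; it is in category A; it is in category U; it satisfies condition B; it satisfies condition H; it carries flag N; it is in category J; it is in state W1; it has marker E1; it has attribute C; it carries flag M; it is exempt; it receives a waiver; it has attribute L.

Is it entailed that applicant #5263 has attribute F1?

Forward chaining from the given facts derives: is tagged L1, satisfies condition X1, has attribute N1, has marker G1, meets criterion C1, meets the income test, has attribute B1, has marker P, is in state H1, is classified as K, is denied, is a first-time applicant, has dependents, has attribute A1, is a resident, has a qualifying event, has attribute D1, requires an interview, is approved, is in state K1, carries flag V, satisfies condition P1.
The only rule concluding "it has attribute F1" is R30, which needs "it has marker T"; that is never established.

No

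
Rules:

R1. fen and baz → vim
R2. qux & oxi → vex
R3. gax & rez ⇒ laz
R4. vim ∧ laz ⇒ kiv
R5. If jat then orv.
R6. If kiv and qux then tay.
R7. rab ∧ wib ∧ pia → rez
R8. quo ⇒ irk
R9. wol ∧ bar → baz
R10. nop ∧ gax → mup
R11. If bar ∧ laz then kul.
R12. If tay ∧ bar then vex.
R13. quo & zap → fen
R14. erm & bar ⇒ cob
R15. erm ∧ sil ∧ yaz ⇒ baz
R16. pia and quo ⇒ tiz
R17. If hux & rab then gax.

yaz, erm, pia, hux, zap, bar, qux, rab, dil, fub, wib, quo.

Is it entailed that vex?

No

Forward chaining from the given facts derives: rez, irk, fen, cob, tiz, gax, laz, kul.
Rules concluding vex: R2 needs oxi; R12 needs tay — none of these are established.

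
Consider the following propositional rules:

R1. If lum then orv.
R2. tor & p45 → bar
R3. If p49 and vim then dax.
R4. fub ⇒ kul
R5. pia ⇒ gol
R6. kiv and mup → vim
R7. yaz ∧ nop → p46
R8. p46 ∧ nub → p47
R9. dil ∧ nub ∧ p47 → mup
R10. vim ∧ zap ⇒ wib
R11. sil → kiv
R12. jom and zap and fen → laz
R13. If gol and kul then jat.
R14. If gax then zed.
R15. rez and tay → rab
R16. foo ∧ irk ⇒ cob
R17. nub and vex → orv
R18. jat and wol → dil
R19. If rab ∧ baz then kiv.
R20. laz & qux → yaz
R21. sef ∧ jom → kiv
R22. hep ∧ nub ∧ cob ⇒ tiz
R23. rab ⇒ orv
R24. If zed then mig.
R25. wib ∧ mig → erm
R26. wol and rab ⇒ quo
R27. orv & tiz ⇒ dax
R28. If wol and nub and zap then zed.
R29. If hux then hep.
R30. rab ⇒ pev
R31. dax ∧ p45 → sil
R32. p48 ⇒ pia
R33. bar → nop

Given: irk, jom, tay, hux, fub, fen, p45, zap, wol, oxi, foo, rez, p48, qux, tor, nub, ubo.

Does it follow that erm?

Yes

bar  (by R2: tor, p45)
kul  (by R4: fub)
laz  (by R12: jom, zap, fen)
rab  (by R15: rez, tay)
cob  (by R16: foo, irk)
yaz  (by R20: laz, qux)
orv  (by R23: rab)
zed  (by R28: wol, nub, zap)
hep  (by R29: hux)
pia  (by R32: p48)
nop  (by R33: bar)
gol  (by R5: pia)
p46  (by R7: yaz, nop)
p47  (by R8: p46, nub)
jat  (by R13: gol, kul)
dil  (by R18: jat, wol)
tiz  (by R22: hep, nub, cob)
mig  (by R24: zed)
dax  (by R27: orv, tiz)
sil  (by R31: dax, p45)
mup  (by R9: dil, nub, p47)
kiv  (by R11: sil)
vim  (by R6: kiv, mup)
wib  (by R10: vim, zap)
erm  (by R25: wib, mig)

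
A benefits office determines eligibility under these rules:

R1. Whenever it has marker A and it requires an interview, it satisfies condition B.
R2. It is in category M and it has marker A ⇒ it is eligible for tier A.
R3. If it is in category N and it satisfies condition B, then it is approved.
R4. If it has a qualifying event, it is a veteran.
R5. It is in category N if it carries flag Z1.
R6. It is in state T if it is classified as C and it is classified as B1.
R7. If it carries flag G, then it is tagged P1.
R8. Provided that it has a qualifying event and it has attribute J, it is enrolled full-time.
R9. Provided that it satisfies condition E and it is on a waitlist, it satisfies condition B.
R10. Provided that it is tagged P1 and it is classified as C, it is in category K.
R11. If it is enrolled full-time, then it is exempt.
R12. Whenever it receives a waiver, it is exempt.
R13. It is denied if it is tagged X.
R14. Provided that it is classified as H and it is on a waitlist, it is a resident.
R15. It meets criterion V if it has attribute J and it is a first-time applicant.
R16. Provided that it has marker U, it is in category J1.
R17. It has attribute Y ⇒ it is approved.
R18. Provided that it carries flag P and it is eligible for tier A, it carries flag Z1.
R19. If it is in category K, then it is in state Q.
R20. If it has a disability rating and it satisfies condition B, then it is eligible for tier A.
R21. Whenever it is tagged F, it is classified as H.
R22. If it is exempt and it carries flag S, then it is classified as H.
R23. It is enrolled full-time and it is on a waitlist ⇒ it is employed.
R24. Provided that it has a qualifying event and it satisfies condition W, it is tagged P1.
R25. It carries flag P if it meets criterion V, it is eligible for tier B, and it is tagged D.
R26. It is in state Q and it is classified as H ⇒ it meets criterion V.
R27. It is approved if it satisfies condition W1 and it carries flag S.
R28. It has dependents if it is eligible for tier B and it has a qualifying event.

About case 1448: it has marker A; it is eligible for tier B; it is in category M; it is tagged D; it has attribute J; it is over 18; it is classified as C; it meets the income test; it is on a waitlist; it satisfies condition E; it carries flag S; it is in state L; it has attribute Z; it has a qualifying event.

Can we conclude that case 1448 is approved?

Forward chaining from the given facts derives: is eligible for tier A, is a veteran, is enrolled full-time, satisfies condition B, is exempt, is classified as H, is employed, has dependents, is a resident.
Rules concluding "it is approved": R3 needs "it is in category N"; R17 needs "it has attribute Y"; R27 needs "it satisfies condition W1" — none of these are established.

No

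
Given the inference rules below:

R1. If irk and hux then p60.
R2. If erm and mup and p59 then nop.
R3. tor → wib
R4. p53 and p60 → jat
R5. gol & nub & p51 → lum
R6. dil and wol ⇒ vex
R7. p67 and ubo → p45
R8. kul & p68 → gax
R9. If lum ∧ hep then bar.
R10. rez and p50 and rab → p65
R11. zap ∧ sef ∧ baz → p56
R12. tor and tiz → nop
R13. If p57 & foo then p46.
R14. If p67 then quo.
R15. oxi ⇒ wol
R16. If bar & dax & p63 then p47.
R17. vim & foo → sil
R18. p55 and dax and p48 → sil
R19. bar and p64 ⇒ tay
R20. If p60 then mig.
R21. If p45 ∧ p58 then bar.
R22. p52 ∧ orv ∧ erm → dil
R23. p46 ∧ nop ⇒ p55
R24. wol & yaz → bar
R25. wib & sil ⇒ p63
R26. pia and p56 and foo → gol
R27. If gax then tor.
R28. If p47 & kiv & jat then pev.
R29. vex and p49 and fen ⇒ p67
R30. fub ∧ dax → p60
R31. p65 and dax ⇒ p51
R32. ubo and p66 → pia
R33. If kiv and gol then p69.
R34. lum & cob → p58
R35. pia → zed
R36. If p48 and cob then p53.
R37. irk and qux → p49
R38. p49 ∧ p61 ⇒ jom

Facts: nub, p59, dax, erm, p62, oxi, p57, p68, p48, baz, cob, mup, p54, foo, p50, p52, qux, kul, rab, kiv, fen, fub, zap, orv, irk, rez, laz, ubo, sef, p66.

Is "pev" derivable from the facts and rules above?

Yes

nop  (by R2: erm, mup, p59)
gax  (by R8: kul, p68)
p65  (by R10: rez, p50, rab)
p56  (by R11: zap, sef, baz)
p46  (by R13: p57, foo)
wol  (by R15: oxi)
dil  (by R22: p52, orv, erm)
p55  (by R23: p46, nop)
tor  (by R27: gax)
p60  (by R30: fub, dax)
p51  (by R31: p65, dax)
pia  (by R32: ubo, p66)
p53  (by R36: p48, cob)
p49  (by R37: irk, qux)
wib  (by R3: tor)
jat  (by R4: p53, p60)
vex  (by R6: dil, wol)
sil  (by R18: p55, dax, p48)
p63  (by R25: wib, sil)
gol  (by R26: pia, p56, foo)
p67  (by R29: vex, p49, fen)
lum  (by R5: gol, nub, p51)
p45  (by R7: p67, ubo)
p58  (by R34: lum, cob)
bar  (by R21: p45, p58)
p47  (by R16: bar, dax, p63)
pev  (by R28: p47, kiv, jat)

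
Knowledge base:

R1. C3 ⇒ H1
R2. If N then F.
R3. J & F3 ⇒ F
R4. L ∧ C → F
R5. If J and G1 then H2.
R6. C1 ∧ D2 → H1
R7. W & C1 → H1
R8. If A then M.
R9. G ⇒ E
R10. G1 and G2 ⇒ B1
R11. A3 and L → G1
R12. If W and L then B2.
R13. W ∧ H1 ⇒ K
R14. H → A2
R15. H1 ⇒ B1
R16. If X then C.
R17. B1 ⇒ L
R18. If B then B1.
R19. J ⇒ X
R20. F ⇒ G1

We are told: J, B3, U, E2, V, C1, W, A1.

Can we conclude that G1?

Yes

H1  (by R7: W, C1)
B1  (by R15: H1)
L  (by R17: B1)
X  (by R19: J)
C  (by R16: X)
F  (by R4: L, C)
G1  (by R20: F)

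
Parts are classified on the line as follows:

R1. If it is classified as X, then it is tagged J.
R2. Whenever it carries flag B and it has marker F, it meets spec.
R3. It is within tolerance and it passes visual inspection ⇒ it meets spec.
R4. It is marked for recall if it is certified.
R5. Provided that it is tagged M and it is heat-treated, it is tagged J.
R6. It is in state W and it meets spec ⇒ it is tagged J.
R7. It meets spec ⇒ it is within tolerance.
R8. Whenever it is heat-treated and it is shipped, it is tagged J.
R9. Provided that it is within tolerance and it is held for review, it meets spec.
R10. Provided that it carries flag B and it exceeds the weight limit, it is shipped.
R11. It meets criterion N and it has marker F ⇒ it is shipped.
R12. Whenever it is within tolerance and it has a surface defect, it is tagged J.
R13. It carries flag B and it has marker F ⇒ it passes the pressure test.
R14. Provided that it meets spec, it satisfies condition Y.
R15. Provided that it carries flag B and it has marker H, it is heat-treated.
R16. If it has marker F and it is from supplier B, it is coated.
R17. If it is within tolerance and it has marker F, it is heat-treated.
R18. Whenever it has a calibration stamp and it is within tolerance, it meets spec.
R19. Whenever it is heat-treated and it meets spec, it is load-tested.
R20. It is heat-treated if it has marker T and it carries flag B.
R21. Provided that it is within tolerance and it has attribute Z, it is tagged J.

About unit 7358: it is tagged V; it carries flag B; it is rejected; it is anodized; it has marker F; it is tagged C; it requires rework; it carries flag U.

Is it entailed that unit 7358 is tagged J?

Forward chaining from the given facts derives: meets spec, is within tolerance, passes the pressure test, satisfies condition Y, is heat-treated, is load-tested.
Rules concluding "it is tagged J": R1 needs "it is classified as X"; R5 needs "it is tagged M"; R6 needs "it is in state W"; R8 needs "it is shipped"; R12 needs "it has a surface defect"; R21 needs "it has attribute Z" — none of these are established.

No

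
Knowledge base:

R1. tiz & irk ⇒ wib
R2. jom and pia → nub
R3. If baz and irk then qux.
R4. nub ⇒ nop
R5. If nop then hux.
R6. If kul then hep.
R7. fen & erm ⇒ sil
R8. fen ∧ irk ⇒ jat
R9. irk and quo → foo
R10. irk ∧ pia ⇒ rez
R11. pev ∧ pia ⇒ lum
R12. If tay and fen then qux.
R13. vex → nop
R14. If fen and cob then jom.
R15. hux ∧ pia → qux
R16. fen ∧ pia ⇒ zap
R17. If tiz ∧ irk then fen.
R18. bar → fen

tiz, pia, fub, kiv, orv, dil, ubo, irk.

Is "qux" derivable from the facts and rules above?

Forward chaining from the given facts derives: wib, rez, fen, jat, zap.
Rules concluding qux: R3 needs baz; R12 needs tay; R15 needs hux — none of these are established.

No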